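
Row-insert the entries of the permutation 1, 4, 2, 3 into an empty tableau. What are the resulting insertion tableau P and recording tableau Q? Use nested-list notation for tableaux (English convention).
Insert each entry of the permutation into P by Schensted row insertion, recording in Q the position of each new cell.

After inserting 1: P = [[1]].
After inserting 4: P = [[1, 4]].
After inserting 2: P = [[1, 2], [4]].
After inserting 3: P = [[1, 2, 3], [4]].

So P = [[1, 2, 3], [4]], Q = [[1, 2, 4], [3]].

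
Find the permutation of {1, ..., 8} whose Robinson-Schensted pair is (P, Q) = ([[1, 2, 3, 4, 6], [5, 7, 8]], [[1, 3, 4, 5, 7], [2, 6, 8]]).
Reverse the RSK construction: for i from n down to 1, find the cell of Q containing i, remove the entry at that cell from P, and reverse-bump it up through P; the value ejected from row 1 is w(i).

Step i=8: Q has 8 at row 2, column 3; remove 8 from row 2 of P and reverse-bump: 8 enters row 1 and ejects 6. So w(8) = 6. P is now [[1, 2, 3, 4, 8], [5, 7]].
Step i=7: Q has 7 at row 1, column 5; remove that cell from P, ejecting 8. So w(7) = 8. P is now [[1, 2, 3, 4], [5, 7]].
Step i=6: Q has 6 at row 2, column 2; remove 7 from row 2 of P and reverse-bump: 7 enters row 1 and ejects 4. So w(6) = 4. P is now [[1, 2, 3, 7], [5]].
Step i=5: Q has 5 at row 1, column 4; remove that cell from P, ejecting 7. So w(5) = 7. P is now [[1, 2, 3], [5]].
Step i=4: Q has 4 at row 1, column 3; remove that cell from P, ejecting 3. So w(4) = 3. P is now [[1, 2], [5]].
Step i=3: Q has 3 at row 1, column 2; remove that cell from P, ejecting 2. So w(3) = 2. P is now [[1], [5]].
Step i=2: Q has 2 at row 2, column 1; remove 5 from row 2 of P and reverse-bump: 5 enters row 1 and ejects 1. So w(2) = 1. P is now [[5]].
Step i=1: Q has 1 at row 1, column 1; remove that cell from P, ejecting 5. So w(1) = 5. P is now [].

So w = 5 1 2 3 7 4 8 6.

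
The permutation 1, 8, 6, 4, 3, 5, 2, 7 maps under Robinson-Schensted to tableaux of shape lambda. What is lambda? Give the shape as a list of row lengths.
[4, 1, 1, 1, 1]

Row-insert each entry into an empty tableau.

After inserting 1: P = [[1]].
After inserting 8: P = [[1, 8]].
After inserting 6: P = [[1, 6], [8]].
After inserting 4: P = [[1, 4], [6], [8]].
After inserting 3: P = [[1, 3], [4], [6], [8]].
After inserting 5: P = [[1, 3, 5], [4], [6], [8]].
After inserting 2: P = [[1, 2, 5], [3], [4], [6], [8]].
After inserting 7: P = [[1, 2, 5, 7], [3], [4], [6], [8]].

The final insertion tableau P = [[1, 2, 5, 7], [3], [4], [6], [8]] has shape [4, 1, 1, 1, 1].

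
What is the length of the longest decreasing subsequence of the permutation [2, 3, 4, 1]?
2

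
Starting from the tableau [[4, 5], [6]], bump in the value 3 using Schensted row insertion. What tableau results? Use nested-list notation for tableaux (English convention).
[[3, 5], [4], [6]]

In row 1, 3 replaces 4 (the leftmost entry greater than 3); 4 is bumped to row 2. In row 2, 4 replaces 6 (the leftmost entry greater than 4); 6 is bumped to row 3. 6 starts a new row 3. The new tableau is [[3, 5], [4], [6]].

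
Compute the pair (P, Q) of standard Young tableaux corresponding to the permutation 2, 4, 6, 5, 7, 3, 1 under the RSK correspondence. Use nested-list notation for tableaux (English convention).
Insert each entry of the permutation into P by Schensted row insertion, recording in Q the position of each new cell.

After inserting 2: P = [[2]].
After inserting 4: P = [[2, 4]].
After inserting 6: P = [[2, 4, 6]].
After inserting 5: P = [[2, 4, 5], [6]].
After inserting 7: P = [[2, 4, 5, 7], [6]].
After inserting 3: P = [[2, 3, 5, 7], [4], [6]].
After inserting 1: P = [[1, 3, 5, 7], [2], [4], [6]].

So P = [[1, 3, 5, 7], [2], [4], [6]], Q = [[1, 2, 3, 5], [4], [6], [7]].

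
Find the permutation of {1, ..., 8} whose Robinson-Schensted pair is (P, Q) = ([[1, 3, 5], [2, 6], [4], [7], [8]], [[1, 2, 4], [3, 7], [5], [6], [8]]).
Reverse the RSK construction: for i from n down to 1, find the cell of Q containing i, remove the entry at that cell from P, and reverse-bump it up through P; the value ejected from row 1 is w(i).

Step i=8: Q has 8 at row 5, column 1; remove 8 from row 5 of P and reverse-bump: 8 enters row 4 and ejects 7; 7 enters row 3 and ejects 4; 4 enters row 2 and ejects 2; 2 enters row 1 and ejects 1. So w(8) = 1. P is now [[2, 3, 5], [4, 6], [7], [8]].
Step i=7: Q has 7 at row 2, column 2; remove 6 from row 2 of P and reverse-bump: 6 enters row 1 and ejects 5. So w(7) = 5. P is now [[2, 3, 6], [4], [7], [8]].
Step i=6: Q has 6 at row 4, column 1; remove 8 from row 4 of P and reverse-bump: 8 enters row 3 and ejects 7; 7 enters row 2 and ejects 4; 4 enters row 1 and ejects 3. So w(6) = 3. P is now [[2, 4, 6], [7], [8]].
Step i=5: Q has 5 at row 3, column 1; remove 8 from row 3 of P and reverse-bump: 8 enters row 2 and ejects 7; 7 enters row 1 and ejects 6. So w(5) = 6. P is now [[2, 4, 7], [8]].
Step i=4: Q has 4 at row 1, column 3; remove that cell from P, ejecting 7. So w(4) = 7. P is now [[2, 4], [8]].
Step i=3: Q has 3 at row 2, column 1; remove 8 from row 2 of P and reverse-bump: 8 enters row 1 and ejects 4. So w(3) = 4. P is now [[2, 8]].
Step i=2: Q has 2 at row 1, column 2; remove that cell from P, ejecting 8. So w(2) = 8. P is now [[2]].
Step i=1: Q has 1 at row 1, column 1; remove that cell from P, ejecting 2. So w(1) = 2. P is now [].

So w = 2 8 4 7 6 3 5 1.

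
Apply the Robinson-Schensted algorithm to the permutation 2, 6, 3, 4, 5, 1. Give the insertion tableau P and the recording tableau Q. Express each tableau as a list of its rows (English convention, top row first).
Insert each entry of the permutation into P by Schensted row insertion, recording in Q the position of each new cell.

Insert 2: appended to row 1. P = [[2]].
Insert 6: appended to row 1. P = [[2, 6]].
Insert 3: 3 bumps 6 from row 1; 6 starts row 2. P = [[2, 3], [6]].
Insert 4: appended to row 1. P = [[2, 3, 4], [6]].
Insert 5: appended to row 1. P = [[2, 3, 4, 5], [6]].
Insert 1: 1 bumps 2 from row 1; 2 bumps 6 from row 2; 6 starts row 3. P = [[1, 3, 4, 5], [2], [6]].

So P = [[1, 3, 4, 5], [2], [6]], Q = [[1, 2, 4, 5], [3], [6]].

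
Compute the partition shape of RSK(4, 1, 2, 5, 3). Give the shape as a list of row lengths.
Row-insert each entry into an empty tableau.

After inserting 4: P = [[4]].
After inserting 1: P = [[1], [4]].
After inserting 2: P = [[1, 2], [4]].
After inserting 5: P = [[1, 2, 5], [4]].
After inserting 3: P = [[1, 2, 3], [4, 5]].

The final insertion tableau P = [[1, 2, 3], [4, 5]] has shape [3, 2].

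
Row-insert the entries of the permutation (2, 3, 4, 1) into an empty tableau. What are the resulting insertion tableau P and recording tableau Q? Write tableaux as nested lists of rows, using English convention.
P = [[1, 3, 4], [2]], Q = [[1, 2, 3], [4]]

Insert each entry of the permutation into P by Schensted row insertion, recording in Q the position of each new cell.

Insert 2: appended to row 1. P = [[2]].
Insert 3: appended to row 1. P = [[2, 3]].
Insert 4: appended to row 1. P = [[2, 3, 4]].
Insert 1: 1 bumps 2 from row 1; 2 starts row 2. P = [[1, 3, 4], [2]].

So P = [[1, 3, 4], [2]], Q = [[1, 2, 3], [4]].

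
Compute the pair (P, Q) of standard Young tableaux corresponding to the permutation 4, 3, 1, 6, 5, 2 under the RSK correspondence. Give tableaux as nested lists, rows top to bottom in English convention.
Insert each entry of the permutation into P by Schensted row insertion, recording in Q the position of each new cell.

Insert 4: appended to row 1. P = [[4]], Q = [[1]].
Insert 3: 3 bumps 4 from row 1; 4 starts row 2. P = [[3], [4]], Q = [[1], [2]].
Insert 1: 1 bumps 3 from row 1; 3 bumps 4 from row 2; 4 starts row 3. P = [[1], [3], [4]], Q = [[1], [2], [3]].
Insert 6: appended to row 1. P = [[1, 6], [3], [4]], Q = [[1, 4], [2], [3]].
Insert 5: 5 bumps 6 from row 1; 6 appends to row 2. P = [[1, 5], [3, 6], [4]], Q = [[1, 4], [2, 5], [3]].
Insert 2: 2 bumps 5 from row 1; 5 bumps 6 from row 2; 6 appends to row 3. P = [[1, 2], [3, 5], [4, 6]], Q = [[1, 4], [2, 5], [3, 6]].

So P = [[1, 2], [3, 5], [4, 6]], Q = [[1, 4], [2, 5], [3, 6]].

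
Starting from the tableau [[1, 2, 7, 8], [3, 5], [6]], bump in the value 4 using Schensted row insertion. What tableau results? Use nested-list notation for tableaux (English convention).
In row 1, 4 replaces 7 (the leftmost entry greater than 4); 7 is bumped to row 2. 7 is appended to row 2. The new tableau is [[1, 2, 4, 8], [3, 5, 7], [6]].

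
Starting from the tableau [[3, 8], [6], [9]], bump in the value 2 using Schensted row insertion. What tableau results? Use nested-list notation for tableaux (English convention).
[[2, 8], [3], [6], [9]]

In row 1, 2 replaces 3 (the leftmost entry greater than 2); 3 is bumped to row 2. In row 2, 3 replaces 6 (the leftmost entry greater than 3); 6 is bumped to row 3. In row 3, 6 replaces 9 (the leftmost entry greater than 6); 9 is bumped to row 4. 9 starts a new row 4. The new tableau is [[2, 8], [3], [6], [9]].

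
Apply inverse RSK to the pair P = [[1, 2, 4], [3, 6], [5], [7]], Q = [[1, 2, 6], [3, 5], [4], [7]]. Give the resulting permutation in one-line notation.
Reverse the RSK construction: for i from n down to 1, find the cell of Q containing i, remove the entry at that cell from P, and reverse-bump it up through P; the value ejected from row 1 is w(i).

Step i=7: Q has 7 at row 4, column 1; remove 7 from row 4 of P and reverse-bump: 7 enters row 3 and ejects 5; 5 enters row 2 and ejects 3; 3 enters row 1 and ejects 2. So w(7) = 2. P is now [[1, 3, 4], [5, 6], [7]].
Step i=6: Q has 6 at row 1, column 3; remove that cell from P, ejecting 4. So w(6) = 4. P is now [[1, 3], [5, 6], [7]].
Step i=5: Q has 5 at row 2, column 2; remove 6 from row 2 of P and reverse-bump: 6 enters row 1 and ejects 3. So w(5) = 3. P is now [[1, 6], [5], [7]].
Step i=4: Q has 4 at row 3, column 1; remove 7 from row 3 of P and reverse-bump: 7 enters row 2 and ejects 5; 5 enters row 1 and ejects 1. So w(4) = 1. P is now [[5, 6], [7]].
Step i=3: Q has 3 at row 2, column 1; remove 7 from row 2 of P and reverse-bump: 7 enters row 1 and ejects 6. So w(3) = 6. P is now [[5, 7]].
Step i=2: Q has 2 at row 1, column 2; remove that cell from P, ejecting 7. So w(2) = 7. P is now [[5]].
Step i=1: Q has 1 at row 1, column 1; remove that cell from P, ejecting 5. So w(1) = 5. P is now [].

So w = 5 7 6 1 3 4 2.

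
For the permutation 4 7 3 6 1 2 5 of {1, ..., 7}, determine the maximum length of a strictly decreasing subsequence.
3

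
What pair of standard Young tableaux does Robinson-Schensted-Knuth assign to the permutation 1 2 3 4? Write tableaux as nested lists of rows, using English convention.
P = [[1, 2, 3, 4]], Q = [[1, 2, 3, 4]]

Insert each entry of the permutation into P by Schensted row insertion, recording in Q the position of each new cell.

Insert 1: appended to row 1. P = [[1]], Q = [[1]].
Insert 2: appended to row 1. P = [[1, 2]], Q = [[1, 2]].
Insert 3: appended to row 1. P = [[1, 2, 3]], Q = [[1, 2, 3]].
Insert 4: appended to row 1. P = [[1, 2, 3, 4]], Q = [[1, 2, 3, 4]].

So P = [[1, 2, 3, 4]], Q = [[1, 2, 3, 4]].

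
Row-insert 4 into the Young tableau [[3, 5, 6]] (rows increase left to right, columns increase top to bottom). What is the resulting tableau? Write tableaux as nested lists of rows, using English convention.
[[3, 4, 6], [5]]

In row 1, 4 replaces 5 (the leftmost entry greater than 4); 5 is bumped to row 2. 5 starts a new row 2. The new tableau is [[3, 4, 6], [5]].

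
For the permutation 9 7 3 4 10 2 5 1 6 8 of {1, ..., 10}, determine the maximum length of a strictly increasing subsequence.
5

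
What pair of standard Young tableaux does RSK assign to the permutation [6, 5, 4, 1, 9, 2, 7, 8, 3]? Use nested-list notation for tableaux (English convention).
P = [[1, 2, 3, 8], [4, 7], [5, 9], [6]], Q = [[1, 5, 7, 8], [2, 6], [3, 9], [4]]

Insert each entry of the permutation into P by Schensted row insertion, recording in Q the position of each new cell.

Insert 6: appended to row 1. P = [[6]], Q = [[1]].
Insert 5: 5 bumps 6 from row 1; 6 starts row 2. P = [[5], [6]], Q = [[1], [2]].
Insert 4: 4 bumps 5 from row 1; 5 bumps 6 from row 2; 6 starts row 3. P = [[4], [5], [6]], Q = [[1], [2], [3]].
Insert 1: 1 bumps 4 from row 1; 4 bumps 5 from row 2; 5 bumps 6 from row 3; 6 starts row 4. P = [[1], [4], [5], [6]], Q = [[1], [2], [3], [4]].
Insert 9: appended to row 1. P = [[1, 9], [4], [5], [6]], Q = [[1, 5], [2], [3], [4]].
Insert 2: 2 bumps 9 from row 1; 9 appends to row 2. P = [[1, 2], [4, 9], [5], [6]], Q = [[1, 5], [2, 6], [3], [4]].
Insert 7: appended to row 1. P = [[1, 2, 7], [4, 9], [5], [6]], Q = [[1, 5, 7], [2, 6], [3], [4]].
Insert 8: appended to row 1. P = [[1, 2, 7, 8], [4, 9], [5], [6]], Q = [[1, 5, 7, 8], [2, 6], [3], [4]].
Insert 3: 3 bumps 7 from row 1; 7 bumps 9 from row 2; 9 appends to row 3. P = [[1, 2, 3, 8], [4, 7], [5, 9], [6]], Q = [[1, 5, 7, 8], [2, 6], [3, 9], [4]].

So P = [[1, 2, 3, 8], [4, 7], [5, 9], [6]], Q = [[1, 5, 7, 8], [2, 6], [3, 9], [4]].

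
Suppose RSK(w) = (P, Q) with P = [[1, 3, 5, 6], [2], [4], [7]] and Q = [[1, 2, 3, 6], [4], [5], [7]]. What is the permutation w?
Reverse the RSK construction: for i from n down to 1, find the cell of Q containing i, remove the entry at that cell from P, and reverse-bump it up through P; the value ejected from row 1 is w(i).

Step i=7: Q has 7 at row 4, column 1; remove 7 from row 4 of P and reverse-bump: 7 enters row 3 and ejects 4; 4 enters row 2 and ejects 2; 2 enters row 1 and ejects 1. So w(7) = 1. P is now [[2, 3, 5, 6], [4], [7]].
Step i=6: Q has 6 at row 1, column 4; remove that cell from P, ejecting 6. So w(6) = 6. P is now [[2, 3, 5], [4], [7]].
Step i=5: Q has 5 at row 3, column 1; remove 7 from row 3 of P and reverse-bump: 7 enters row 2 and ejects 4; 4 enters row 1 and ejects 3. So w(5) = 3. P is now [[2, 4, 5], [7]].
Step i=4: Q has 4 at row 2, column 1; remove 7 from row 2 of P and reverse-bump: 7 enters row 1 and ejects 5. So w(4) = 5. P is now [[2, 4, 7]].
Step i=3: Q has 3 at row 1, column 3; remove that cell from P, ejecting 7. So w(3) = 7. P is now [[2, 4]].
Step i=2: Q has 2 at row 1, column 2; remove that cell from P, ejecting 4. So w(2) = 4. P is now [[2]].
Step i=1: Q has 1 at row 1, column 1; remove that cell from P, ejecting 2. So w(1) = 2. P is now [].

So w = 2 4 7 5 3 6 1.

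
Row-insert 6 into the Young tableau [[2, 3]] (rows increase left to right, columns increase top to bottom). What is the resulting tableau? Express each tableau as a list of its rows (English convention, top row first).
6 is larger than every entry of row 1, so it is appended to row 1. The new tableau is [[2, 3, 6]].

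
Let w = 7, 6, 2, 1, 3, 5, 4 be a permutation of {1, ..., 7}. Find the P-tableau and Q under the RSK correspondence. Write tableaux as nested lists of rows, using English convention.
Insert each entry of the permutation into P by Schensted row insertion, recording in Q the position of each new cell.

Insert 7: appended to row 1. P = [[7]], Q = [[1]].
Insert 6: 6 bumps 7 from row 1; 7 starts row 2. P = [[6], [7]], Q = [[1], [2]].
Insert 2: 2 bumps 6 from row 1; 6 bumps 7 from row 2; 7 starts row 3. P = [[2], [6], [7]], Q = [[1], [2], [3]].
Insert 1: 1 bumps 2 from row 1; 2 bumps 6 from row 2; 6 bumps 7 from row 3; 7 starts row 4. P = [[1], [2], [6], [7]], Q = [[1], [2], [3], [4]].
Insert 3: appended to row 1. P = [[1, 3], [2], [6], [7]], Q = [[1, 5], [2], [3], [4]].
Insert 5: appended to row 1. P = [[1, 3, 5], [2], [6], [7]], Q = [[1, 5, 6], [2], [3], [4]].
Insert 4: 4 bumps 5 from row 1; 5 appends to row 2. P = [[1, 3, 4], [2, 5], [6], [7]], Q = [[1, 5, 6], [2, 7], [3], [4]].

So P = [[1, 3, 4], [2, 5], [6], [7]], Q = [[1, 5, 6], [2, 7], [3], [4]].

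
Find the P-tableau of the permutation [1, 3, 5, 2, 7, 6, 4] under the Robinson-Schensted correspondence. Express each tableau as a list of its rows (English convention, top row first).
P = [[1, 2, 4, 6], [3, 5], [7]]

Insert 1: appended to row 1. P = [[1]].
Insert 3: appended to row 1. P = [[1, 3]].
Insert 5: appended to row 1. P = [[1, 3, 5]].
Insert 2: 2 bumps 3 from row 1; 3 starts row 2. P = [[1, 2, 5], [3]].
Insert 7: appended to row 1. P = [[1, 2, 5, 7], [3]].
Insert 6: 6 bumps 7 from row 1; 7 appends to row 2. P = [[1, 2, 5, 6], [3, 7]].
Insert 4: 4 bumps 5 from row 1; 5 bumps 7 from row 2; 7 starts row 3. P = [[1, 2, 4, 6], [3, 5], [7]].

So P = [[1, 2, 4, 6], [3, 5], [7]].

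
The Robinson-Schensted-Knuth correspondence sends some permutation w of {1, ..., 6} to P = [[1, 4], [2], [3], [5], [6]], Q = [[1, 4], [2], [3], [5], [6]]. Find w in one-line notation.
Reverse the RSK construction: for i from n down to 1, find the cell of Q containing i, remove the entry at that cell from P, and reverse-bump it up through P; the value ejected from row 1 is w(i).

Step i=6: Q has 6 at row 5, column 1; remove 6 from row 5 of P and reverse-bump: 6 enters row 4 and ejects 5; 5 enters row 3 and ejects 3; 3 enters row 2 and ejects 2; 2 enters row 1 and ejects 1. So w(6) = 1. P is now [[2, 4], [3], [5], [6]].
Step i=5: Q has 5 at row 4, column 1; remove 6 from row 4 of P and reverse-bump: 6 enters row 3 and ejects 5; 5 enters row 2 and ejects 3; 3 enters row 1 and ejects 2. So w(5) = 2. P is now [[3, 4], [5], [6]].
Step i=4: Q has 4 at row 1, column 2; remove that cell from P, ejecting 4. So w(4) = 4. P is now [[3], [5], [6]].
Step i=3: Q has 3 at row 3, column 1; remove 6 from row 3 of P and reverse-bump: 6 enters row 2 and ejects 5; 5 enters row 1 and ejects 3. So w(3) = 3. P is now [[5], [6]].
Step i=2: Q has 2 at row 2, column 1; remove 6 from row 2 of P and reverse-bump: 6 enters row 1 and ejects 5. So w(2) = 5. P is now [[6]].
Step i=1: Q has 1 at row 1, column 1; remove that cell from P, ejecting 6. So w(1) = 6. P is now [].

So w = 6 5 3 4 2 1.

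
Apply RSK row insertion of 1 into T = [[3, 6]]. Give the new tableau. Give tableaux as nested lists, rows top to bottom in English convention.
[[1, 6], [3]]

In row 1, 1 replaces 3 (the leftmost entry greater than 1); 3 is bumped to row 2. 3 starts a new row 2. The new tableau is [[1, 6], [3]].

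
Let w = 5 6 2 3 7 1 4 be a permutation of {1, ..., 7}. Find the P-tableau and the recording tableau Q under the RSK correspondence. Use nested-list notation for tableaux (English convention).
Insert each entry of the permutation into P by Schensted row insertion, recording in Q the position of each new cell.

Insert 5: appended to row 1. P = [[5]].
Insert 6: appended to row 1. P = [[5, 6]].
Insert 2: 2 bumps 5 from row 1; 5 starts row 2. P = [[2, 6], [5]].
Insert 3: 3 bumps 6 from row 1; 6 appends to row 2. P = [[2, 3], [5, 6]].
Insert 7: appended to row 1. P = [[2, 3, 7], [5, 6]].
Insert 1: 1 bumps 2 from row 1; 2 bumps 5 from row 2; 5 starts row 3. P = [[1, 3, 7], [2, 6], [5]].
Insert 4: 4 bumps 7 from row 1; 7 appends to row 2. P = [[1, 3, 4], [2, 6, 7], [5]].

So P = [[1, 3, 4], [2, 6, 7], [5]], Q = [[1, 2, 5], [3, 4, 7], [6]].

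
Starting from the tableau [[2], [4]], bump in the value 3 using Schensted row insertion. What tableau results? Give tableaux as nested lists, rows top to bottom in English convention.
[[2, 3], [4]]

3 is larger than every entry of row 1, so it is appended to row 1. The new tableau is [[2, 3], [4]].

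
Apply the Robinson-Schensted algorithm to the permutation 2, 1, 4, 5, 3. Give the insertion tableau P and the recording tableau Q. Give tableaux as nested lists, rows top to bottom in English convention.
P = [[1, 3, 5], [2, 4]], Q = [[1, 3, 4], [2, 5]]

Insert each entry of the permutation into P by Schensted row insertion, recording in Q the position of each new cell.

Insert 2: appended to row 1. P = [[2]], Q = [[1]].
Insert 1: 1 bumps 2 from row 1; 2 starts row 2. P = [[1], [2]], Q = [[1], [2]].
Insert 4: appended to row 1. P = [[1, 4], [2]], Q = [[1, 3], [2]].
Insert 5: appended to row 1. P = [[1, 4, 5], [2]], Q = [[1, 3, 4], [2]].
Insert 3: 3 bumps 4 from row 1; 4 appends to row 2. P = [[1, 3, 5], [2, 4]], Q = [[1, 3, 4], [2, 5]].

So P = [[1, 3, 5], [2, 4]], Q = [[1, 3, 4], [2, 5]].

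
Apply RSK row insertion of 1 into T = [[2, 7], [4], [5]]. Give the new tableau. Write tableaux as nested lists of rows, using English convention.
[[1, 7], [2], [4], [5]]

In row 1, 1 replaces 2 (the leftmost entry greater than 1); 2 is bumped to row 2. In row 2, 2 replaces 4 (the leftmost entry greater than 2); 4 is bumped to row 3. In row 3, 4 replaces 5 (the leftmost entry greater than 4); 5 is bumped to row 4. 5 starts a new row 4. The new tableau is [[1, 7], [2], [4], [5]].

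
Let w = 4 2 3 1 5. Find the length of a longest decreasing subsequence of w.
3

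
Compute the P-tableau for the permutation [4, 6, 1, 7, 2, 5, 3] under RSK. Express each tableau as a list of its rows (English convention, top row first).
P = [[1, 2, 3], [4, 5, 7], [6]]

Insert 4: appended to row 1. P = [[4]].
Insert 6: appended to row 1. P = [[4, 6]].
Insert 1: 1 bumps 4 from row 1; 4 starts row 2. P = [[1, 6], [4]].
Insert 7: appended to row 1. P = [[1, 6, 7], [4]].
Insert 2: 2 bumps 6 from row 1; 6 appends to row 2. P = [[1, 2, 7], [4, 6]].
Insert 5: 5 bumps 7 from row 1; 7 appends to row 2. P = [[1, 2, 5], [4, 6, 7]].
Insert 3: 3 bumps 5 from row 1; 5 bumps 6 from row 2; 6 starts row 3. P = [[1, 2, 3], [4, 5, 7], [6]].

So P = [[1, 2, 3], [4, 5, 7], [6]].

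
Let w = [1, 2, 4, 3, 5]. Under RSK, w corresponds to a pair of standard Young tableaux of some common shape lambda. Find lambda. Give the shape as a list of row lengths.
[4, 1]

Row-insert each entry into an empty tableau.

After inserting 1: P = [[1]].
After inserting 2: P = [[1, 2]].
After inserting 4: P = [[1, 2, 4]].
After inserting 3: P = [[1, 2, 3], [4]].
After inserting 5: P = [[1, 2, 3, 5], [4]].

The final insertion tableau P = [[1, 2, 3, 5], [4]] has shape [4, 1].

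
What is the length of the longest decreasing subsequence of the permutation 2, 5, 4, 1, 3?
3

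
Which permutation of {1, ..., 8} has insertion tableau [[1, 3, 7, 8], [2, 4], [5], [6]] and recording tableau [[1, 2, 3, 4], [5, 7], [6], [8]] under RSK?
2 6 7 8 5 1 4 3

Reverse RSK: for i = n, n-1, ..., 1, locate i in Q, remove the corresponding corner cell from P, and reverse-bump its entry up through P; the value ejected from row 1 is w(i).

So w = 2 6 7 8 5 1 4 3.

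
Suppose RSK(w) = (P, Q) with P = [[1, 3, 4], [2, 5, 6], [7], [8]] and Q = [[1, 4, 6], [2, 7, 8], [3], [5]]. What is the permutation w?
Reverse the RSK construction: for i from n down to 1, find the cell of Q containing i, remove the entry at that cell from P, and reverse-bump it up through P; the value ejected from row 1 is w(i).

Step i=8: Q has 8 at row 2, column 3; remove 6 from row 2 of P and reverse-bump: 6 enters row 1 and ejects 4. So w(8) = 4. P is now [[1, 3, 6], [2, 5], [7], [8]].
Step i=7: Q has 7 at row 2, column 2; remove 5 from row 2 of P and reverse-bump: 5 enters row 1 and ejects 3. So w(7) = 3. P is now [[1, 5, 6], [2], [7], [8]].
Step i=6: Q has 6 at row 1, column 3; remove that cell from P, ejecting 6. So w(6) = 6. P is now [[1, 5], [2], [7], [8]].
Step i=5: Q has 5 at row 4, column 1; remove 8 from row 4 of P and reverse-bump: 8 enters row 3 and ejects 7; 7 enters row 2 and ejects 2; 2 enters row 1 and ejects 1. So w(5) = 1. P is now [[2, 5], [7], [8]].
Step i=4: Q has 4 at row 1, column 2; remove that cell from P, ejecting 5. So w(4) = 5. P is now [[2], [7], [8]].
Step i=3: Q has 3 at row 3, column 1; remove 8 from row 3 of P and reverse-bump: 8 enters row 2 and ejects 7; 7 enters row 1 and ejects 2. So w(3) = 2. P is now [[7], [8]].
Step i=2: Q has 2 at row 2, column 1; remove 8 from row 2 of P and reverse-bump: 8 enters row 1 and ejects 7. So w(2) = 7. P is now [[8]].
Step i=1: Q has 1 at row 1, column 1; remove that cell from P, ejecting 8. So w(1) = 8. P is now [].

So w = 8 7 2 5 1 6 3 4.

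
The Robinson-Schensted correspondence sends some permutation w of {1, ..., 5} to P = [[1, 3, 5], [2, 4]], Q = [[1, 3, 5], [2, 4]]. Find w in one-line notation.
Reverse the RSK construction: for i from n down to 1, find the cell of Q containing i, remove the entry at that cell from P, and reverse-bump it up through P; the value ejected from row 1 is w(i).

Step i=5: Q has 5 at row 1, column 3; remove that cell from P, ejecting 5. So w(5) = 5. P is now [[1, 3], [2, 4]].
Step i=4: Q has 4 at row 2, column 2; remove 4 from row 2 of P and reverse-bump: 4 enters row 1 and ejects 3. So w(4) = 3. P is now [[1, 4], [2]].
Step i=3: Q has 3 at row 1, column 2; remove that cell from P, ejecting 4. So w(3) = 4. P is now [[1], [2]].
Step i=2: Q has 2 at row 2, column 1; remove 2 from row 2 of P and reverse-bump: 2 enters row 1 and ejects 1. So w(2) = 1. P is now [[2]].
Step i=1: Q has 1 at row 1, column 1; remove that cell from P, ejecting 2. So w(1) = 2. P is now [].

So w = 2 1 4 3 5.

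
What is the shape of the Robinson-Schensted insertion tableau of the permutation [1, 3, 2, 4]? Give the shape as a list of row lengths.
Row-insert each entry into an empty tableau.

After inserting 1: P = [[1]].
After inserting 3: P = [[1, 3]].
After inserting 2: P = [[1, 2], [3]].
After inserting 4: P = [[1, 2, 4], [3]].

The final insertion tableau P = [[1, 2, 4], [3]] has shape [3, 1].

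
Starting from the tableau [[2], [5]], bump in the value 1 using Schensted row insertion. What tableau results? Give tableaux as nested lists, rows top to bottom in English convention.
In row 1, 1 replaces 2 (the leftmost entry greater than 1); 2 is bumped to row 2. In row 2, 2 replaces 5 (the leftmost entry greater than 2); 5 is bumped to row 3. 5 starts a new row 3. The new tableau is [[1], [2], [5]].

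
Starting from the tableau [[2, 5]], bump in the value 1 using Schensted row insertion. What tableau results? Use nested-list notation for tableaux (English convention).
In row 1, 1 replaces 2 (the leftmost entry greater than 1); 2 is bumped to row 2. 2 starts a new row 2. The new tableau is [[1, 5], [2]].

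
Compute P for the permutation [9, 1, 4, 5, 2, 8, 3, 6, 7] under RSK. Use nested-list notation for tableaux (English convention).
P = [[1, 2, 3, 6, 7], [4, 5, 8], [9]]

Insert 9: appended to row 1. P = [[9]].
Insert 1: 1 bumps 9 from row 1; 9 starts row 2. P = [[1], [9]].
Insert 4: appended to row 1. P = [[1, 4], [9]].
Insert 5: appended to row 1. P = [[1, 4, 5], [9]].
Insert 2: 2 bumps 4 from row 1; 4 bumps 9 from row 2; 9 starts row 3. P = [[1, 2, 5], [4], [9]].
Insert 8: appended to row 1. P = [[1, 2, 5, 8], [4], [9]].
Insert 3: 3 bumps 5 from row 1; 5 appends to row 2. P = [[1, 2, 3, 8], [4, 5], [9]].
Insert 6: 6 bumps 8 from row 1; 8 appends to row 2. P = [[1, 2, 3, 6], [4, 5, 8], [9]].
Insert 7: appended to row 1. P = [[1, 2, 3, 6, 7], [4, 5, 8], [9]].

So P = [[1, 2, 3, 6, 7], [4, 5, 8], [9]].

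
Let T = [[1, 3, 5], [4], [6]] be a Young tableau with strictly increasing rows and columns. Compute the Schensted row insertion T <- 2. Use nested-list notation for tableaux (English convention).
[[1, 2, 5], [3], [4], [6]]

In row 1, 2 replaces 3 (the leftmost entry greater than 2); 3 is bumped to row 2. In row 2, 3 replaces 4 (the leftmost entry greater than 3); 4 is bumped to row 3. In row 3, 4 replaces 6 (the leftmost entry greater than 4); 6 is bumped to row 4. 6 starts a new row 4. The new tableau is [[1, 2, 5], [3], [4], [6]].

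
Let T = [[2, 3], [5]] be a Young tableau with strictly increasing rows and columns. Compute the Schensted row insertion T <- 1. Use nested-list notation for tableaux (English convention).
[[1, 3], [2], [5]]

In row 1, 1 replaces 2 (the leftmost entry greater than 1); 2 is bumped to row 2. In row 2, 2 replaces 5 (the leftmost entry greater than 2); 5 is bumped to row 3. 5 starts a new row 3. The new tableau is [[1, 3], [2], [5]].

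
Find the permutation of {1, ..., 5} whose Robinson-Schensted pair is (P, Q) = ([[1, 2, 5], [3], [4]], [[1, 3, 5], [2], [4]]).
4 1 3 2 5

Reverse RSK: for i = n, n-1, ..., 1, locate i in Q, remove the corresponding corner cell from P, and reverse-bump its entry up through P; the value ejected from row 1 is w(i).

So w = 4 1 3 2 5.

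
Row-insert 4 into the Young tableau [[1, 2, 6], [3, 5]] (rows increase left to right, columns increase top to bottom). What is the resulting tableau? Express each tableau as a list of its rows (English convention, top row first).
In row 1, 4 replaces 6 (the leftmost entry greater than 4); 6 is bumped to row 2. 6 is appended to row 2. The new tableau is [[1, 2, 4], [3, 5, 6]].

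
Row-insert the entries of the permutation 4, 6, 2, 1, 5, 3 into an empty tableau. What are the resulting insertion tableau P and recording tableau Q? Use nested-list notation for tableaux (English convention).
P = [[1, 3], [2, 5], [4, 6]], Q = [[1, 2], [3, 5], [4, 6]]

Insert each entry of the permutation into P by Schensted row insertion, recording in Q the position of each new cell.

Insert 4: appended to row 1. P = [[4]].
Insert 6: appended to row 1. P = [[4, 6]].
Insert 2: 2 bumps 4 from row 1; 4 starts row 2. P = [[2, 6], [4]].
Insert 1: 1 bumps 2 from row 1; 2 bumps 4 from row 2; 4 starts row 3. P = [[1, 6], [2], [4]].
Insert 5: 5 bumps 6 from row 1; 6 appends to row 2. P = [[1, 5], [2, 6], [4]].
Insert 3: 3 bumps 5 from row 1; 5 bumps 6 from row 2; 6 appends to row 3. P = [[1, 3], [2, 5], [4, 6]].

So P = [[1, 3], [2, 5], [4, 6]], Q = [[1, 2], [3, 5], [4, 6]].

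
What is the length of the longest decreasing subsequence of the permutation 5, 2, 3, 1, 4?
3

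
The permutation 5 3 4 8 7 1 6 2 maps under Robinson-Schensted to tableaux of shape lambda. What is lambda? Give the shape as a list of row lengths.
[3, 2, 2, 1]

Row-insert each entry into an empty tableau.

After inserting 5: P = [[5]].
After inserting 3: P = [[3], [5]].
After inserting 4: P = [[3, 4], [5]].
After inserting 8: P = [[3, 4, 8], [5]].
After inserting 7: P = [[3, 4, 7], [5, 8]].
After inserting 1: P = [[1, 4, 7], [3, 8], [5]].
After inserting 6: P = [[1, 4, 6], [3, 7], [5, 8]].
After inserting 2: P = [[1, 2, 6], [3, 4], [5, 7], [8]].

The final insertion tableau P = [[1, 2, 6], [3, 4], [5, 7], [8]] has shape [3, 2, 2, 1].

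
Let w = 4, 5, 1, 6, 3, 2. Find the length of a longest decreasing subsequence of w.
3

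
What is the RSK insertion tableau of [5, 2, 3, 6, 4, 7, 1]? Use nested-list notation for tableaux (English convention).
P = [[1, 3, 4, 7], [2, 6], [5]]

Insert 5: appended to row 1. P = [[5]].
Insert 2: 2 bumps 5 from row 1; 5 starts row 2. P = [[2], [5]].
Insert 3: appended to row 1. P = [[2, 3], [5]].
Insert 6: appended to row 1. P = [[2, 3, 6], [5]].
Insert 4: 4 bumps 6 from row 1; 6 appends to row 2. P = [[2, 3, 4], [5, 6]].
Insert 7: appended to row 1. P = [[2, 3, 4, 7], [5, 6]].
Insert 1: 1 bumps 2 from row 1; 2 bumps 5 from row 2; 5 starts row 3. P = [[1, 3, 4, 7], [2, 6], [5]].

So P = [[1, 3, 4, 7], [2, 6], [5]].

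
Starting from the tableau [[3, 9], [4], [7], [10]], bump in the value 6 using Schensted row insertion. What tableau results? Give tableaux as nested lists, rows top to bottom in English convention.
In row 1, 6 replaces 9 (the leftmost entry greater than 6); 9 is bumped to row 2. 9 is appended to row 2. The new tableau is [[3, 6], [4, 9], [7], [10]].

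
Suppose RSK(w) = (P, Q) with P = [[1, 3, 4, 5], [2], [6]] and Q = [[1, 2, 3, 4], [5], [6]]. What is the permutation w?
2 3 4 6 5 1

Reverse the RSK construction: for i from n down to 1, find the cell of Q containing i, remove the entry at that cell from P, and reverse-bump it up through P; the value ejected from row 1 is w(i).

Step i=6: Q has 6 at row 3, column 1; remove 6 from row 3 of P and reverse-bump: 6 enters row 2 and ejects 2; 2 enters row 1 and ejects 1. So w(6) = 1. P is now [[2, 3, 4, 5], [6]].
Step i=5: Q has 5 at row 2, column 1; remove 6 from row 2 of P and reverse-bump: 6 enters row 1 and ejects 5. So w(5) = 5. P is now [[2, 3, 4, 6]].
Step i=4: Q has 4 at row 1, column 4; remove that cell from P, ejecting 6. So w(4) = 6. P is now [[2, 3, 4]].
Step i=3: Q has 3 at row 1, column 3; remove that cell from P, ejecting 4. So w(3) = 4. P is now [[2, 3]].
Step i=2: Q has 2 at row 1, column 2; remove that cell from P, ejecting 3. So w(2) = 3. P is now [[2]].
Step i=1: Q has 1 at row 1, column 1; remove that cell from P, ejecting 2. So w(1) = 2. P is now [].

So w = 2 3 4 6 5 1.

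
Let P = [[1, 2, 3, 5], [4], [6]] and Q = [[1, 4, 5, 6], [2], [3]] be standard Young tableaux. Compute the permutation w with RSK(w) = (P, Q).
6 4 1 2 3 5

Reverse RSK: for i = n, n-1, ..., 1, locate i in Q, remove the corresponding corner cell from P, and reverse-bump its entry up through P; the value ejected from row 1 is w(i).

So w = 6 4 1 2 3 5.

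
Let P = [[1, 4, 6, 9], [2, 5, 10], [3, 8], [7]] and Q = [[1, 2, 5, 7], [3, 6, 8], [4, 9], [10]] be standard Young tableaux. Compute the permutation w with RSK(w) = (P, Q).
Reverse the RSK construction: for i from n down to 1, find the cell of Q containing i, remove the entry at that cell from P, and reverse-bump it up through P; the value ejected from row 1 is w(i).

Step i=10: Q has 10 at row 4, column 1; remove 7 from row 4 of P and reverse-bump: 7 enters row 3 and ejects 3; 3 enters row 2 and ejects 2; 2 enters row 1 and ejects 1. So w(10) = 1. P is now [[2, 4, 6, 9], [3, 5, 10], [7, 8]].
Step i=9: Q has 9 at row 3, column 2; remove 8 from row 3 of P and reverse-bump: 8 enters row 2 and ejects 5; 5 enters row 1 and ejects 4. So w(9) = 4. P is now [[2, 5, 6, 9], [3, 8, 10], [7]].
Step i=8: Q has 8 at row 2, column 3; remove 10 from row 2 of P and reverse-bump: 10 enters row 1 and ejects 9. So w(8) = 9. P is now [[2, 5, 6, 10], [3, 8], [7]].
Step i=7: Q has 7 at row 1, column 4; remove that cell from P, ejecting 10. So w(7) = 10. P is now [[2, 5, 6], [3, 8], [7]].
Step i=6: Q has 6 at row 2, column 2; remove 8 from row 2 of P and reverse-bump: 8 enters row 1 and ejects 6. So w(6) = 6. P is now [[2, 5, 8], [3], [7]].
Step i=5: Q has 5 at row 1, column 3; remove that cell from P, ejecting 8. So w(5) = 8. P is now [[2, 5], [3], [7]].
Step i=4: Q has 4 at row 3, column 1; remove 7 from row 3 of P and reverse-bump: 7 enters row 2 and ejects 3; 3 enters row 1 and ejects 2. So w(4) = 2. P is now [[3, 5], [7]].
Step i=3: Q has 3 at row 2, column 1; remove 7 from row 2 of P and reverse-bump: 7 enters row 1 and ejects 5. So w(3) = 5. P is now [[3, 7]].
Step i=2: Q has 2 at row 1, column 2; remove that cell from P, ejecting 7. So w(2) = 7. P is now [[3]].
Step i=1: Q has 1 at row 1, column 1; remove that cell from P, ejecting 3. So w(1) = 3. P is now [].

So w = 3 7 5 2 8 6 10 9 4 1.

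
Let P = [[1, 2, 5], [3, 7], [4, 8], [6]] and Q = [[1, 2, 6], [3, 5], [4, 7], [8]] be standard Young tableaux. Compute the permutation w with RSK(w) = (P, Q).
6 8 4 1 3 7 5 2

Reverse RSK: for i = n, n-1, ..., 1, locate i in Q, remove the corresponding corner cell from P, and reverse-bump its entry up through P; the value ejected from row 1 is w(i).

So w = 6 8 4 1 3 7 5 2.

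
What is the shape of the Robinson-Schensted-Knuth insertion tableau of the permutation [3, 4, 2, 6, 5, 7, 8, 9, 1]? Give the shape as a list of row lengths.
[6, 2, 1]

Row-insert each entry into an empty tableau.

After inserting 3: P = [[3]].
After inserting 4: P = [[3, 4]].
After inserting 2: P = [[2, 4], [3]].
After inserting 6: P = [[2, 4, 6], [3]].
After inserting 5: P = [[2, 4, 5], [3, 6]].
After inserting 7: P = [[2, 4, 5, 7], [3, 6]].
After inserting 8: P = [[2, 4, 5, 7, 8], [3, 6]].
After inserting 9: P = [[2, 4, 5, 7, 8, 9], [3, 6]].
After inserting 1: P = [[1, 4, 5, 7, 8, 9], [2, 6], [3]].

The final insertion tableau P = [[1, 4, 5, 7, 8, 9], [2, 6], [3]] has shape [6, 2, 1].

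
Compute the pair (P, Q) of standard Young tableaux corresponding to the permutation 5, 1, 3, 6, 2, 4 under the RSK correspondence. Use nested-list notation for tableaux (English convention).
Insert each entry of the permutation into P by Schensted row insertion, recording in Q the position of each new cell.

After inserting 5: P = [[5]].
After inserting 1: P = [[1], [5]].
After inserting 3: P = [[1, 3], [5]].
After inserting 6: P = [[1, 3, 6], [5]].
After inserting 2: P = [[1, 2, 6], [3], [5]].
After inserting 4: P = [[1, 2, 4], [3, 6], [5]].

So P = [[1, 2, 4], [3, 6], [5]], Q = [[1, 3, 4], [2, 6], [5]].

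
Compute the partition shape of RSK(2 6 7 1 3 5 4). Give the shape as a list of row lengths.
Row-insert each entry into an empty tableau.

After inserting 2: P = [[2]].
After inserting 6: P = [[2, 6]].
After inserting 7: P = [[2, 6, 7]].
After inserting 1: P = [[1, 6, 7], [2]].
After inserting 3: P = [[1, 3, 7], [2, 6]].
After inserting 5: P = [[1, 3, 5], [2, 6, 7]].
After inserting 4: P = [[1, 3, 4], [2, 5, 7], [6]].

The final insertion tableau P = [[1, 3, 4], [2, 5, 7], [6]] has shape [3, 3, 1].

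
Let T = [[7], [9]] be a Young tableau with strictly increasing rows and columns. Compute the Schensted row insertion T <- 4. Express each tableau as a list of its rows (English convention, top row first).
In row 1, 4 replaces 7 (the leftmost entry greater than 4); 7 is bumped to row 2. In row 2, 7 replaces 9 (the leftmost entry greater than 7); 9 is bumped to row 3. 9 starts a new row 3. The new tableau is [[4], [7], [9]].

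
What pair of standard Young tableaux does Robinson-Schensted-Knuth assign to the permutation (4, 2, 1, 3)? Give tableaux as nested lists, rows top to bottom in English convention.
P = [[1, 3], [2], [4]], Q = [[1, 4], [2], [3]]

Insert each entry of the permutation into P by Schensted row insertion, recording in Q the position of each new cell.

Insert 4: appended to row 1. P = [[4]], Q = [[1]].
Insert 2: 2 bumps 4 from row 1; 4 starts row 2. P = [[2], [4]], Q = [[1], [2]].
Insert 1: 1 bumps 2 from row 1; 2 bumps 4 from row 2; 4 starts row 3. P = [[1], [2], [4]], Q = [[1], [2], [3]].
Insert 3: appended to row 1. P = [[1, 3], [2], [4]], Q = [[1, 4], [2], [3]].

So P = [[1, 3], [2], [4]], Q = [[1, 4], [2], [3]].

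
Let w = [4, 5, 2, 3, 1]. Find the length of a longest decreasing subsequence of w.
3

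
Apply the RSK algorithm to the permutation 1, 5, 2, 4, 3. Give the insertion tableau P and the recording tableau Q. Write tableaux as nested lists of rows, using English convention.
Insert each entry of the permutation into P by Schensted row insertion, recording in Q the position of each new cell.

Insert 1: appended to row 1. P = [[1]], Q = [[1]].
Insert 5: appended to row 1. P = [[1, 5]], Q = [[1, 2]].
Insert 2: 2 bumps 5 from row 1; 5 starts row 2. P = [[1, 2], [5]], Q = [[1, 2], [3]].
Insert 4: appended to row 1. P = [[1, 2, 4], [5]], Q = [[1, 2, 4], [3]].
Insert 3: 3 bumps 4 from row 1; 4 bumps 5 from row 2; 5 starts row 3. P = [[1, 2, 3], [4], [5]], Q = [[1, 2, 4], [3], [5]].

So P = [[1, 2, 3], [4], [5]], Q = [[1, 2, 4], [3], [5]].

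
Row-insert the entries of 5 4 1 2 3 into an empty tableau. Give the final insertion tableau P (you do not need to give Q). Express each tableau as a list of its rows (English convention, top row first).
After inserting 5: P = [[5]].
After inserting 4: P = [[4], [5]].
After inserting 1: P = [[1], [4], [5]].
After inserting 2: P = [[1, 2], [4], [5]].
After inserting 3: P = [[1, 2, 3], [4], [5]].

So P = [[1, 2, 3], [4], [5]].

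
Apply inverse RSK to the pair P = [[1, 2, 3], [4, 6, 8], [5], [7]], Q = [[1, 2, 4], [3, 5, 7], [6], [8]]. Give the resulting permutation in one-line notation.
Reverse RSK: for i = n, n-1, ..., 1, locate i in Q, remove the corresponding corner cell from P, and reverse-bump its entry up through P; the value ejected from row 1 is w(i).

So w = 5 7 1 8 6 2 4 3.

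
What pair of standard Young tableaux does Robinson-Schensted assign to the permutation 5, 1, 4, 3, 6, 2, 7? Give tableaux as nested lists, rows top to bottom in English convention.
P = [[1, 2, 6, 7], [3], [4], [5]], Q = [[1, 3, 5, 7], [2], [4], [6]]

Insert each entry of the permutation into P by Schensted row insertion, recording in Q the position of each new cell.

Insert 5: appended to row 1. P = [[5]], Q = [[1]].
Insert 1: 1 bumps 5 from row 1; 5 starts row 2. P = [[1], [5]], Q = [[1], [2]].
Insert 4: appended to row 1. P = [[1, 4], [5]], Q = [[1, 3], [2]].
Insert 3: 3 bumps 4 from row 1; 4 bumps 5 from row 2; 5 starts row 3. P = [[1, 3], [4], [5]], Q = [[1, 3], [2], [4]].
Insert 6: appended to row 1. P = [[1, 3, 6], [4], [5]], Q = [[1, 3, 5], [2], [4]].
Insert 2: 2 bumps 3 from row 1; 3 bumps 4 from row 2; 4 bumps 5 from row 3; 5 starts row 4. P = [[1, 2, 6], [3], [4], [5]], Q = [[1, 3, 5], [2], [4], [6]].
Insert 7: appended to row 1. P = [[1, 2, 6, 7], [3], [4], [5]], Q = [[1, 3, 5, 7], [2], [4], [6]].

So P = [[1, 2, 6, 7], [3], [4], [5]], Q = [[1, 3, 5, 7], [2], [4], [6]].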